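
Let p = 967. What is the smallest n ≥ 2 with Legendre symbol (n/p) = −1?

3

(2/967) = +1, so 2 is a residue.
(3/967) = −1, so 3 is the smallest positive non-residue mod 967.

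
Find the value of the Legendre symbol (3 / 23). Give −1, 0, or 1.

1

Reciprocity: 3 ≡ 3 and 23 ≡ 3 (mod 4), so (3/23) = −(23/3).
Reduce top mod 3: now compute (2/3).
Pull out 2: since 3 ≡ 3 (mod 8), (2/3) = -1.
Reached (1/3) = 1. Collecting the sign flips along the way, the symbol is +1.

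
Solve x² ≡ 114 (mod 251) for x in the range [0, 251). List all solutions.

Since 251 ≡ 3 (mod 4), a square root of 114 is 114^((251+1)/4) = 114^63 mod 251.
Repeated squaring: 114^2≡195, 114^4≡124, 114^8≡65, 114^16≡209, 114^32≡7 (mod 251).
114^63 = 114^(32+16+8+4+2+1) ≡ 214 (mod 251).
Check: 214² = 45796 ≡ 114 (mod 251). The two roots are 37 and 214.

37, 214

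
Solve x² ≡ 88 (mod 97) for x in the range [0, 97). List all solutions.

31, 66

97 ≡ 1 (mod 4), so we find a root by search.
Trying successive values, 31² = 961 ≡ 88 (mod 97). The other root is 97 − 31 = 66.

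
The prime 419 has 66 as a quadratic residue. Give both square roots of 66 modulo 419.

Since 419 ≡ 3 (mod 4), a square root of 66 is 66^((419+1)/4) = 66^105 mod 419.
Repeated squaring: 66^2≡166, 66^4≡321, 66^8≡386, 66^16≡251, 66^32≡151, 66^64≡175 (mod 419).
66^105 = 66^(64+32+8+1) ≡ 190 (mod 419).
Check: 190² = 36100 ≡ 66 (mod 419). The two roots are 190 and 229.

190, 229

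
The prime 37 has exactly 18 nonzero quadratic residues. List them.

1 3 4 7 9 10 11 12 16 21 25 26 27 28 30 33 34 36

Square k = 1,…,18 (k and 37−k give the same square):
1²=1, 2²=4, 3²=9, 4²=16, 5²=25, 6²=36, 7²≡12, 8²≡27, 9²≡7, 10²≡26, 11²≡10, 12²≡33, 13²≡21, 14²≡11, 15²≡3, 16²≡34, 17²≡30, 18²≡28 (mod 37).
So the quadratic residues mod 37 are {1, 3, 4, 7, 9, 10, 11, 12, 16, 21, 25, 26, 27, 28, 30, 33, 34, 36}.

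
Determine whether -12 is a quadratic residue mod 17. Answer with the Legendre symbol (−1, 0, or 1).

-1

First reduce: -12 ≡ 5 (mod 17).
Reciprocity: 5 ≡ 1 and 17 ≡ 1 (mod 4), so (5/17) = +(17/5).
Reduce top mod 5: now compute (2/5).
Pull out 2: since 5 ≡ 5 (mod 8), (2/5) = -1.
Reached (1/5) = 1. Collecting the sign flips along the way, the symbol is -1.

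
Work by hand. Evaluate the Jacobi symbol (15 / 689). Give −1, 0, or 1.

-1

Reciprocity: 15 ≡ 3 and 689 ≡ 1 (mod 4), so (15/689) = +(689/15).
Reduce top mod 15: now compute (14/15).
Pull out 2: since 15 ≡ 7 (mod 8), (2/15) = +1.
Reciprocity: 7 ≡ 3 and 15 ≡ 3 (mod 4), so (7/15) = −(15/7).
Reduce top mod 7: now compute (1/7).
Reached (1/7) = 1. Collecting the sign flips along the way, the symbol is -1.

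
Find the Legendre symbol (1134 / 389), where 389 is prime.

First reduce: 1134 ≡ 356 (mod 389).
Pull out 2^2: since 389 ≡ 5 (mod 8), (2/389) = -1, so (2/389)^2 = +1.
Reciprocity: 89 ≡ 1 and 389 ≡ 1 (mod 4), so (89/389) = +(389/89).
Reduce top mod 89: now compute (33/89).
Reciprocity: 33 ≡ 1 and 89 ≡ 1 (mod 4), so (33/89) = +(89/33).
Reduce top mod 33: now compute (23/33).
Reciprocity: 23 ≡ 3 and 33 ≡ 1 (mod 4), so (23/33) = +(33/23).
Reduce top mod 23: now compute (10/23).
Pull out 2: since 23 ≡ 7 (mod 8), (2/23) = +1.
Reciprocity: 5 ≡ 1 and 23 ≡ 3 (mod 4), so (5/23) = +(23/5).
Reduce top mod 5: now compute (3/5).
Reciprocity: 3 ≡ 3 and 5 ≡ 1 (mod 4), so (3/5) = +(5/3).
Reduce top mod 3: now compute (2/3).
Pull out 2: since 3 ≡ 3 (mod 8), (2/3) = -1.
Reached (1/3) = 1. Collecting the sign flips along the way, the symbol is -1.

-1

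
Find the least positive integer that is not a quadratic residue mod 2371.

(2/2371) = −1, so 2 is the smallest positive non-residue mod 2371.

2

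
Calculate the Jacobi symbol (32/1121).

1

Pull out 2^5: since 1121 ≡ 1 (mod 8), (2/1121) = +1, so (2/1121)^5 = +1.
Reached (1/1121) = 1. Collecting the sign flips along the way, the symbol is +1.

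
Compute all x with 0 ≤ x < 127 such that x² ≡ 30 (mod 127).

Since 127 ≡ 3 (mod 4), a square root of 30 is 30^((127+1)/4) = 30^32 mod 127.
Repeated squaring: 30^2≡11, 30^4≡121, 30^8≡36, 30^16≡26, 30^32≡41 (mod 127).
30^32 = 30^(32) ≡ 41 (mod 127).
Check: 41² = 1681 ≡ 30 (mod 127). The two roots are 41 and 86.

41, 86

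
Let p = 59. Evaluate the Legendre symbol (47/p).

Reciprocity: 47 ≡ 3 and 59 ≡ 3 (mod 4), so (47/59) = −(59/47).
Reduce top mod 47: now compute (12/47).
Pull out 2^2: since 47 ≡ 7 (mod 8), (2/47) = +1, so (2/47)^2 = +1.
Reciprocity: 3 ≡ 3 and 47 ≡ 3 (mod 4), so (3/47) = −(47/3).
Reduce top mod 3: now compute (2/3).
Pull out 2: since 3 ≡ 3 (mod 8), (2/3) = -1.
Reached (1/3) = 1. Collecting the sign flips along the way, the symbol is -1.

-1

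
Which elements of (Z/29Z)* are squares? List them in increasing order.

Square k = 1,…,14 (k and 29−k give the same square):
1²=1, 2²=4, 3²=9, 4²=16, 5²=25, 6²≡7, 7²≡20, 8²≡6, 9²≡23, 10²≡13, 11²≡5, 12²≡28, 13²≡24, 14²≡22 (mod 29).
So the quadratic residues mod 29 are {1, 4, 5, 6, 7, 9, 13, 16, 20, 22, 23, 24, 25, 28}.

1 4 5 6 7 9 13 16 20 22 23 24 25 28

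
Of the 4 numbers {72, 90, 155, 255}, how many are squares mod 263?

(72/263) = +1 → QR.
(90/263) = -1 → non-residue.
(155/263) = -1 → non-residue.
(255/263) = -1 → non-residue.
Total quadratic residues among the 4: 1.

1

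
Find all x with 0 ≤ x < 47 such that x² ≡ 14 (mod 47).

Since 47 ≡ 3 (mod 4), a square root of 14 is 14^((47+1)/4) = 14^12 mod 47.
Repeated squaring: 14^2≡8, 14^4≡17, 14^8≡7 (mod 47).
14^12 = 14^(8+4) ≡ 25 (mod 47).
Check: 25² = 625 ≡ 14 (mod 47). The two roots are 22 and 25.

22, 25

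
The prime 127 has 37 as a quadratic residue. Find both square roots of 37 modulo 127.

52, 75

Since 127 ≡ 3 (mod 4), a square root of 37 is 37^((127+1)/4) = 37^32 mod 127.
Repeated squaring: 37^2≡99, 37^4≡22, 37^8≡103, 37^16≡68, 37^32≡52 (mod 127).
37^32 = 37^(32) ≡ 52 (mod 127).
Check: 52² = 2704 ≡ 37 (mod 127). The two roots are 52 and 75.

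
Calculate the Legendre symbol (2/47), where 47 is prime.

1

Pull out 2: since 47 ≡ 7 (mod 8), (2/47) = +1.
Reached (1/47) = 1. Collecting the sign flips along the way, the symbol is +1.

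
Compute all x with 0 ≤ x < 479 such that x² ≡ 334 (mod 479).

81, 398

Since 479 ≡ 3 (mod 4), a square root of 334 is 334^((479+1)/4) = 334^120 mod 479.
Repeated squaring: 334^2≡428, 334^4≡206, 334^8≡284, 334^16≡184, 334^32≡326, 334^64≡417 (mod 479).
334^120 = 334^(64+32+16+8) ≡ 81 (mod 479).
Check: 81² = 6561 ≡ 334 (mod 479). The two roots are 81 and 398.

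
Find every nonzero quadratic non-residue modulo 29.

Square k = 1,…,14 (k and 29−k give the same square):
1²=1, 2²=4, 3²=9, 4²=16, 5²=25, 6²≡7, 7²≡20, 8²≡6, 9²≡23, 10²≡13, 11²≡5, 12²≡28, 13²≡24, 14²≡22 (mod 29).
The residues are {1, 4, 5, 6, 7, 9, 13, 16, 20, 22, 23, 24, 25, 28}; the non-residues are the remaining 14 nonzero classes.

2 3 8 10 11 12 14 15 17 18 19 21 26 27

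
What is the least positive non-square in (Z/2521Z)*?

11

(2/2521) = +1, so 2 is a residue.
(3/2521) = +1, so 3 is a residue.
(4/2521) = +1, so 4 is a residue.
(5/2521) = +1, so 5 is a residue.
(6/2521) = +1, so 6 is a residue.
(7/2521) = +1, so 7 is a residue.
(8/2521) = +1, so 8 is a residue.
(9/2521) = +1, so 9 is a residue.
(10/2521) = +1, so 10 is a residue.
(11/2521) = −1, so 11 is the smallest positive non-residue mod 2521.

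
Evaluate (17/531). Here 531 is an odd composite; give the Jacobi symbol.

Reciprocity: 17 ≡ 1 and 531 ≡ 3 (mod 4), so (17/531) = +(531/17).
Reduce top mod 17: now compute (4/17).
Pull out 2^2: since 17 ≡ 1 (mod 8), (2/17) = +1, so (2/17)^2 = +1.
Reached (1/17) = 1. Collecting the sign flips along the way, the symbol is +1.

1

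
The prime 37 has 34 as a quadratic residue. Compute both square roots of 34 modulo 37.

16, 21

37 ≡ 1 (mod 4), so we find a root by search.
Trying successive values, 16² = 256 ≡ 34 (mod 37). The other root is 37 − 16 = 21.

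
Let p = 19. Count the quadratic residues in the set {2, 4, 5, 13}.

(2/19) = -1 → non-residue.
(4/19) = +1 → QR.
(5/19) = +1 → QR.
(13/19) = -1 → non-residue.
Total quadratic residues among the 4: 2.

2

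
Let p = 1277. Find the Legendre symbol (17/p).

Reciprocity: 17 ≡ 1 and 1277 ≡ 1 (mod 4), so (17/1277) = +(1277/17).
Reduce top mod 17: now compute (2/17).
Pull out 2: since 17 ≡ 1 (mod 8), (2/17) = +1.
Reached (1/17) = 1. Collecting the sign flips along the way, the symbol is +1.

1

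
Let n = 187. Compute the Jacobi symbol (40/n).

Pull out 2^3: since 187 ≡ 3 (mod 8), (2/187) = -1, so (2/187)^3 = -1.
Reciprocity: 5 ≡ 1 and 187 ≡ 3 (mod 4), so (5/187) = +(187/5).
Reduce top mod 5: now compute (2/5).
Pull out 2: since 5 ≡ 5 (mod 8), (2/5) = -1.
Reached (1/5) = 1. Collecting the sign flips along the way, the symbol is +1.

1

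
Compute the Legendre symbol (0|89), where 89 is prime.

0

Top reduces to 0: gcd > 1, so the symbol is 0.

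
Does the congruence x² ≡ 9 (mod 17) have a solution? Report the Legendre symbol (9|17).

Reciprocity: 9 ≡ 1 and 17 ≡ 1 (mod 4), so (9/17) = +(17/9).
Reduce top mod 9: now compute (8/9).
Pull out 2^3: since 9 ≡ 1 (mod 8), (2/9) = +1, so (2/9)^3 = +1.
Reached (1/9) = 1. Collecting the sign flips along the way, the symbol is +1.

1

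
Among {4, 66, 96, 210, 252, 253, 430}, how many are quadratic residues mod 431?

4

(4/431) = +1 → QR.
(66/431) = +1 → QR.
(96/431) = +1 → QR.
(210/431) = -1 → non-residue.
(252/431) = -1 → non-residue.
(253/431) = +1 → QR.
(430/431) = -1 → non-residue.
Total quadratic residues among the 7: 4.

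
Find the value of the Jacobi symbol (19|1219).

Reciprocity: 19 ≡ 3 and 1219 ≡ 3 (mod 4), so (19/1219) = −(1219/19).
Reduce top mod 19: now compute (3/19).
Reciprocity: 3 ≡ 3 and 19 ≡ 3 (mod 4), so (3/19) = −(19/3).
Reduce top mod 3: now compute (1/3).
Reached (1/3) = 1. Collecting the sign flips along the way, the symbol is +1.

1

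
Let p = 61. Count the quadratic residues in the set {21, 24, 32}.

0

(21/61) = -1 → non-residue.
(24/61) = -1 → non-residue.
(32/61) = -1 → non-residue.
Total quadratic residues among the 3: 0.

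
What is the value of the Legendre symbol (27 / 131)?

1

Reciprocity: 27 ≡ 3 and 131 ≡ 3 (mod 4), so (27/131) = −(131/27).
Reduce top mod 27: now compute (23/27).
Reciprocity: 23 ≡ 3 and 27 ≡ 3 (mod 4), so (23/27) = −(27/23).
Reduce top mod 23: now compute (4/23).
Pull out 2^2: since 23 ≡ 7 (mod 8), (2/23) = +1, so (2/23)^2 = +1.
Reached (1/23) = 1. Collecting the sign flips along the way, the symbol is +1.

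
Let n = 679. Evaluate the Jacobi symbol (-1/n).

First reduce: -1 ≡ 678 (mod 679).
Pull out 2: since 679 ≡ 7 (mod 8), (2/679) = +1.
Reciprocity: 339 ≡ 3 and 679 ≡ 3 (mod 4), so (339/679) = −(679/339).
Reduce top mod 339: now compute (1/339).
Reached (1/339) = 1. Collecting the sign flips along the way, the symbol is -1.

-1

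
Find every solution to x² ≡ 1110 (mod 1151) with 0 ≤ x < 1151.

Since 1151 ≡ 3 (mod 4), a square root of 1110 is 1110^((1151+1)/4) = 1110^288 mod 1151.
Repeated squaring: 1110^2≡530, 1110^4≡56, 1110^8≡834, 1110^16≡352, 1110^32≡747, 1110^64≡925, 1110^128≡432, 1110^256≡162 (mod 1151).
1110^288 = 1110^(256+32) ≡ 159 (mod 1151).
Check: 159² = 25281 ≡ 1110 (mod 1151). The two roots are 159 and 992.

159, 992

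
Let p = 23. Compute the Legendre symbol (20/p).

-1

Pull out 2^2: since 23 ≡ 7 (mod 8), (2/23) = +1, so (2/23)^2 = +1.
Reciprocity: 5 ≡ 1 and 23 ≡ 3 (mod 4), so (5/23) = +(23/5).
Reduce top mod 5: now compute (3/5).
Reciprocity: 3 ≡ 3 and 5 ≡ 1 (mod 4), so (3/5) = +(5/3).
Reduce top mod 3: now compute (2/3).
Pull out 2: since 3 ≡ 3 (mod 8), (2/3) = -1.
Reached (1/3) = 1. Collecting the sign flips along the way, the symbol is -1.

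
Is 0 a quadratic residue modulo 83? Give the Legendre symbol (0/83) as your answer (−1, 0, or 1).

Top reduces to 0: gcd > 1, so the symbol is 0.

0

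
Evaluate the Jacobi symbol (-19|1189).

1

First reduce: -19 ≡ 1170 (mod 1189).
Pull out 2: since 1189 ≡ 5 (mod 8), (2/1189) = -1.
Reciprocity: 585 ≡ 1 and 1189 ≡ 1 (mod 4), so (585/1189) = +(1189/585).
Reduce top mod 585: now compute (19/585).
Reciprocity: 19 ≡ 3 and 585 ≡ 1 (mod 4), so (19/585) = +(585/19).
Reduce top mod 19: now compute (15/19).
Reciprocity: 15 ≡ 3 and 19 ≡ 3 (mod 4), so (15/19) = −(19/15).
Reduce top mod 15: now compute (4/15).
Pull out 2^2: since 15 ≡ 7 (mod 8), (2/15) = +1, so (2/15)^2 = +1.
Reached (1/15) = 1. Collecting the sign flips along the way, the symbol is +1.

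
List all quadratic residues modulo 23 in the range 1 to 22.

1,2,3,4,6,8,9,12,13,16,18

Square k = 1,…,11 (k and 23−k give the same square):
1²=1, 2²=4, 3²=9, 4²=16, 5²≡2, 6²≡13, 7²≡3, 8²≡18, 9²≡12, 10²≡8, 11²≡6 (mod 23).
So the quadratic residues mod 23 are {1, 2, 3, 4, 6, 8, 9, 12, 13, 16, 18}.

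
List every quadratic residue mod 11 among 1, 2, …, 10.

1, 3, 4, 5, 9

Square k = 1,…,5 (k and 11−k give the same square):
1²=1, 2²=4, 3²=9, 4²≡5, 5²≡3 (mod 11).
So the quadratic residues mod 11 are {1, 3, 4, 5, 9}.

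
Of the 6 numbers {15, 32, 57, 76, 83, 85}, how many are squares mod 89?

(15/89) = -1 → non-residue.
(32/89) = +1 → QR.
(57/89) = +1 → QR.
(76/89) = -1 → non-residue.
(83/89) = -1 → non-residue.
(85/89) = +1 → QR.
Total quadratic residues among the 6: 3.

3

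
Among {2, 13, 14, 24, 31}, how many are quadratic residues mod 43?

4

(2/43) = -1 → non-residue.
(13/43) = +1 → QR.
(14/43) = +1 → QR.
(24/43) = +1 → QR.
(31/43) = +1 → QR.
Total quadratic residues among the 5: 4.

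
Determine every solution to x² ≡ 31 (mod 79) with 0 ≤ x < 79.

Since 79 ≡ 3 (mod 4), a square root of 31 is 31^((79+1)/4) = 31^20 mod 79.
Repeated squaring: 31^2≡13, 31^4≡11, 31^8≡42, 31^16≡26 (mod 79).
31^20 = 31^(16+4) ≡ 49 (mod 79).
Check: 49² = 2401 ≡ 31 (mod 79). The two roots are 30 and 49.

30, 49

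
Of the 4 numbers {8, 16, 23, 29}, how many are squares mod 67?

(8/67) = -1 → non-residue.
(16/67) = +1 → QR.
(23/67) = +1 → QR.
(29/67) = +1 → QR.
Total quadratic residues among the 4: 3.

3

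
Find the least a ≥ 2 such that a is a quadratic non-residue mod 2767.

(2/2767) = +1, so 2 is a residue.
(3/2767) = −1, so 3 is the smallest positive non-residue mod 2767.

3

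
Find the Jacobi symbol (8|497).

1

Pull out 2^3: since 497 ≡ 1 (mod 8), (2/497) = +1, so (2/497)^3 = +1.
Reached (1/497) = 1. Collecting the sign flips along the way, the symbol is +1.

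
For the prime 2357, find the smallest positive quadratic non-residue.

2

(2/2357) = −1, so 2 is the smallest positive non-residue mod 2357.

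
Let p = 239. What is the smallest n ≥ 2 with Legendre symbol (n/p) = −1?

7

(2/239) = +1, so 2 is a residue.
(3/239) = +1, so 3 is a residue.
(4/239) = +1, so 4 is a residue.
(5/239) = +1, so 5 is a residue.
(6/239) = +1, so 6 is a residue.
(7/239) = −1, so 7 is the smallest positive non-residue mod 239.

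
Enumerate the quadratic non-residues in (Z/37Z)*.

2, 5, 6, 8, 13, 14, 15, 17, 18, 19, 20, 22, 23, 24, 29, 31, 32, 35

Square k = 1,…,18 (k and 37−k give the same square):
1²=1, 2²=4, 3²=9, 4²=16, 5²=25, 6²=36, 7²≡12, 8²≡27, 9²≡7, 10²≡26, 11²≡10, 12²≡33, 13²≡21, 14²≡11, 15²≡3, 16²≡34, 17²≡30, 18²≡28 (mod 37).
The residues are {1, 3, 4, 7, 9, 10, 11, 12, 16, 21, 25, 26, 27, 28, 30, 33, 34, 36}; the non-residues are the remaining 18 nonzero classes.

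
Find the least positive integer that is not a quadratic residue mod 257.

(2/257) = +1, so 2 is a residue.
(3/257) = −1, so 3 is the smallest positive non-residue mod 257.

3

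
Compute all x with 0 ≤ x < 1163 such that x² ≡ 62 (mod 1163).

35, 1128

Since 1163 ≡ 3 (mod 4), a square root of 62 is 62^((1163+1)/4) = 62^291 mod 1163.
Repeated squaring: 62^2≡355, 62^4≡421, 62^8≡465, 62^16≡1070, 62^32≡508, 62^64≡1041, 62^128≡928, 62^256≡564 (mod 1163).
62^291 = 62^(256+32+2+1) ≡ 35 (mod 1163).
Check: 35² = 1225 ≡ 62 (mod 1163). The two roots are 35 and 1128.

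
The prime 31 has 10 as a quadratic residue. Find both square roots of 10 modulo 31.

Since 31 ≡ 3 (mod 4), a square root of 10 is 10^((31+1)/4) = 10^8 mod 31.
Repeated squaring: 10^2≡7, 10^4≡18, 10^8≡14 (mod 31).
10^8 = 10^(8) ≡ 14 (mod 31).
Check: 14² = 196 ≡ 10 (mod 31). The two roots are 14 and 17.

14, 17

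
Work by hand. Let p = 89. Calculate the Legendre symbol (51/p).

-1

Euler's criterion: (51/89) ≡ 51^44 (mod 89).
51^2 ≡ 20 (mod 89)
51^4 ≡ 44 (mod 89)
51^8 ≡ 67 (mod 89)
51^16 ≡ 39 (mod 89)
51^32 ≡ 8 (mod 89)
51^44 = 51^(32+8+4) ≡ 88 (mod 89).
Result is 88 ≡ −1, so (51/89) = −1.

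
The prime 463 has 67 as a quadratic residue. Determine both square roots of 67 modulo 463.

Since 463 ≡ 3 (mod 4), a square root of 67 is 67^((463+1)/4) = 67^116 mod 463.
Repeated squaring: 67^2≡322, 67^4≡435, 67^8≡321, 67^16≡255, 67^32≡205, 67^64≡355 (mod 463).
67^116 = 67^(64+32+16+4) ≡ 288 (mod 463).
Check: 288² = 82944 ≡ 67 (mod 463). The two roots are 175 and 288.

175, 288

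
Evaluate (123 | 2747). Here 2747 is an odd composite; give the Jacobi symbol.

Reciprocity: 123 ≡ 3 and 2747 ≡ 3 (mod 4), so (123/2747) = −(2747/123).
Reduce top mod 123: now compute (41/123).
Reciprocity: 41 ≡ 1 and 123 ≡ 3 (mod 4), so (41/123) = +(123/41).
Reduce top mod 41: now compute (0/41).
Top reduces to 0: gcd > 1, so the symbol is 0.

0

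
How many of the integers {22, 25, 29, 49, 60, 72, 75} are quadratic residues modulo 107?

(22/107) = -1 → non-residue.
(25/107) = +1 → QR.
(29/107) = +1 → QR.
(49/107) = +1 → QR.
(60/107) = -1 → non-residue.
(72/107) = -1 → non-residue.
(75/107) = +1 → QR.
Total quadratic residues among the 7: 4.

4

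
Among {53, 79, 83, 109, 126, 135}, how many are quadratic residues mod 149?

1

(53/149) = +1 → QR.
(79/149) = -1 → non-residue.
(83/149) = -1 → non-residue.
(109/149) = -1 → non-residue.
(126/149) = -1 → non-residue.
(135/149) = -1 → non-residue.
Total quadratic residues among the 6: 1.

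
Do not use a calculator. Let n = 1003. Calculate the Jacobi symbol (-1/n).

First reduce: -1 ≡ 1002 (mod 1003).
Pull out 2: since 1003 ≡ 3 (mod 8), (2/1003) = -1.
Reciprocity: 501 ≡ 1 and 1003 ≡ 3 (mod 4), so (501/1003) = +(1003/501).
Reduce top mod 501: now compute (1/501).
Reached (1/501) = 1. Collecting the sign flips along the way, the symbol is -1.

-1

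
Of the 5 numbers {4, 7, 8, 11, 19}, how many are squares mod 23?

2

(4/23) = +1 → QR.
(7/23) = -1 → non-residue.
(8/23) = +1 → QR.
(11/23) = -1 → non-residue.
(19/23) = -1 → non-residue.
Total quadratic residues among the 5: 2.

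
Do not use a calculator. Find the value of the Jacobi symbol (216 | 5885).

1

Pull out 2^3: since 5885 ≡ 5 (mod 8), (2/5885) = -1, so (2/5885)^3 = -1.
Reciprocity: 27 ≡ 3 and 5885 ≡ 1 (mod 4), so (27/5885) = +(5885/27).
Reduce top mod 27: now compute (26/27).
Pull out 2: since 27 ≡ 3 (mod 8), (2/27) = -1.
Reciprocity: 13 ≡ 1 and 27 ≡ 3 (mod 4), so (13/27) = +(27/13).
Reduce top mod 13: now compute (1/13).
Reached (1/13) = 1. Collecting the sign flips along the way, the symbol is +1.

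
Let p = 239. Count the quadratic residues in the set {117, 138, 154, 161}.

1

(117/239) = -1 → non-residue.
(138/239) = -1 → non-residue.
(154/239) = -1 → non-residue.
(161/239) = +1 → QR.
Total quadratic residues among the 4: 1.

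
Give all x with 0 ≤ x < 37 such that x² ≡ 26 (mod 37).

10, 27

37 ≡ 1 (mod 4), so we find a root by search.
Trying successive values, 10² = 100 ≡ 26 (mod 37). The other root is 37 − 10 = 27.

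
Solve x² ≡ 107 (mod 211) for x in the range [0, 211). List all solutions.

Since 211 ≡ 3 (mod 4), a square root of 107 is 107^((211+1)/4) = 107^53 mod 211.
Repeated squaring: 107^2≡55, 107^4≡71, 107^8≡188, 107^16≡107, 107^32≡55 (mod 211).
107^53 = 107^(32+16+4+1) ≡ 188 (mod 211).
Check: 188² = 35344 ≡ 107 (mod 211). The two roots are 23 and 188.

23, 188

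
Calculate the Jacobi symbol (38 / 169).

Pull out 2: since 169 ≡ 1 (mod 8), (2/169) = +1.
Reciprocity: 19 ≡ 3 and 169 ≡ 1 (mod 4), so (19/169) = +(169/19).
Reduce top mod 19: now compute (17/19).
Reciprocity: 17 ≡ 1 and 19 ≡ 3 (mod 4), so (17/19) = +(19/17).
Reduce top mod 17: now compute (2/17).
Pull out 2: since 17 ≡ 1 (mod 8), (2/17) = +1.
Reached (1/17) = 1. Collecting the sign flips along the way, the symbol is +1.

1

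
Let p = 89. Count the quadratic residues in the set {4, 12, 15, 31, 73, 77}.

(4/89) = +1 → QR.
(12/89) = -1 → non-residue.
(15/89) = -1 → non-residue.
(31/89) = -1 → non-residue.
(73/89) = +1 → QR.
(77/89) = -1 → non-residue.
Total quadratic residues among the 6: 2.

2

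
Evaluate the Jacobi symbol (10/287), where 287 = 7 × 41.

Pull out 2: since 287 ≡ 7 (mod 8), (2/287) = +1.
Reciprocity: 5 ≡ 1 and 287 ≡ 3 (mod 4), so (5/287) = +(287/5).
Reduce top mod 5: now compute (2/5).
Pull out 2: since 5 ≡ 5 (mod 8), (2/5) = -1.
Reached (1/5) = 1. Collecting the sign flips along the way, the symbol is -1.

-1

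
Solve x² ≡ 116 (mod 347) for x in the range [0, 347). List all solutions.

84, 263

Since 347 ≡ 3 (mod 4), a square root of 116 is 116^((347+1)/4) = 116^87 mod 347.
Repeated squaring: 116^2≡270, 116^4≡30, 116^8≡206, 116^16≡102, 116^32≡341, 116^64≡36 (mod 347).
116^87 = 116^(64+16+4+2+1) ≡ 263 (mod 347).
Check: 263² = 69169 ≡ 116 (mod 347). The two roots are 84 and 263.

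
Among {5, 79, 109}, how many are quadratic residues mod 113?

(5/113) = -1 → non-residue.
(79/113) = -1 → non-residue.
(109/113) = +1 → QR.
Total quadratic residues among the 3: 1.

1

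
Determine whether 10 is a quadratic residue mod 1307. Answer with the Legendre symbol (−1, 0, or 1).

1

Pull out 2: since 1307 ≡ 3 (mod 8), (2/1307) = -1.
Reciprocity: 5 ≡ 1 and 1307 ≡ 3 (mod 4), so (5/1307) = +(1307/5).
Reduce top mod 5: now compute (2/5).
Pull out 2: since 5 ≡ 5 (mod 8), (2/5) = -1.
Reached (1/5) = 1. Collecting the sign flips along the way, the symbol is +1.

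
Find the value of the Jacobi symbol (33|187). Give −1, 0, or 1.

0

Reciprocity: 33 ≡ 1 and 187 ≡ 3 (mod 4), so (33/187) = +(187/33).
Reduce top mod 33: now compute (22/33).
Pull out 2: since 33 ≡ 1 (mod 8), (2/33) = +1.
Reciprocity: 11 ≡ 3 and 33 ≡ 1 (mod 4), so (11/33) = +(33/11).
Reduce top mod 11: now compute (0/11).
Top reduces to 0: gcd > 1, so the symbol is 0.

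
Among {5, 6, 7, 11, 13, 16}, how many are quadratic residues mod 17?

(5/17) = -1 → non-residue.
(6/17) = -1 → non-residue.
(7/17) = -1 → non-residue.
(11/17) = -1 → non-residue.
(13/17) = +1 → QR.
(16/17) = +1 → QR.
Total quadratic residues among the 6: 2.

2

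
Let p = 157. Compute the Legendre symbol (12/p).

1

Pull out 2^2: since 157 ≡ 5 (mod 8), (2/157) = -1, so (2/157)^2 = +1.
Reciprocity: 3 ≡ 3 and 157 ≡ 1 (mod 4), so (3/157) = +(157/3).
Reduce top mod 3: now compute (1/3).
Reached (1/3) = 1. Collecting the sign flips along the way, the symbol is +1.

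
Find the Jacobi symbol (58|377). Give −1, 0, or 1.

Pull out 2: since 377 ≡ 1 (mod 8), (2/377) = +1.
Reciprocity: 29 ≡ 1 and 377 ≡ 1 (mod 4), so (29/377) = +(377/29).
Reduce top mod 29: now compute (0/29).
Top reduces to 0: gcd > 1, so the symbol is 0.

0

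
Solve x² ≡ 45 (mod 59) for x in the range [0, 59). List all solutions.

Since 59 ≡ 3 (mod 4), a square root of 45 is 45^((59+1)/4) = 45^15 mod 59.
Repeated squaring: 45^2≡19, 45^4≡7, 45^8≡49 (mod 59).
45^15 = 45^(8+4+2+1) ≡ 35 (mod 59).
Check: 35² = 1225 ≡ 45 (mod 59). The two roots are 24 and 35.

24, 35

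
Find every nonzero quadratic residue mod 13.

1,3,4,9,10,12

Square k = 1,…,6 (k and 13−k give the same square):
1²=1, 2²=4, 3²=9, 4²≡3, 5²≡12, 6²≡10 (mod 13).
So the quadratic residues mod 13 are {1, 3, 4, 9, 10, 12}.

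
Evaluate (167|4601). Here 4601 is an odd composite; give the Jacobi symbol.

Reciprocity: 167 ≡ 3 and 4601 ≡ 1 (mod 4), so (167/4601) = +(4601/167).
Reduce top mod 167: now compute (92/167).
Pull out 2^2: since 167 ≡ 7 (mod 8), (2/167) = +1, so (2/167)^2 = +1.
Reciprocity: 23 ≡ 3 and 167 ≡ 3 (mod 4), so (23/167) = −(167/23).
Reduce top mod 23: now compute (6/23).
Pull out 2: since 23 ≡ 7 (mod 8), (2/23) = +1.
Reciprocity: 3 ≡ 3 and 23 ≡ 3 (mod 4), so (3/23) = −(23/3).
Reduce top mod 3: now compute (2/3).
Pull out 2: since 3 ≡ 3 (mod 8), (2/3) = -1.
Reached (1/3) = 1. Collecting the sign flips along the way, the symbol is -1.

-1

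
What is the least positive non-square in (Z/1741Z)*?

(2/1741) = −1, so 2 is the smallest positive non-residue mod 1741.

2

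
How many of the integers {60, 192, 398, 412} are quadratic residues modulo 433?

2

(60/433) = -1 → non-residue.
(192/433) = +1 → QR.
(398/433) = +1 → QR.
(412/433) = -1 → non-residue.
Total quadratic residues among the 4: 2.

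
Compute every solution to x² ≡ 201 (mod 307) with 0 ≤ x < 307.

Since 307 ≡ 3 (mod 4), a square root of 201 is 201^((307+1)/4) = 201^77 mod 307.
Repeated squaring: 201^2≡184, 201^4≡86, 201^8≡28, 201^16≡170, 201^32≡42, 201^64≡229 (mod 307).
201^77 = 201^(64+8+4+1) ≡ 87 (mod 307).
Check: 87² = 7569 ≡ 201 (mod 307). The two roots are 87 and 220.

87, 220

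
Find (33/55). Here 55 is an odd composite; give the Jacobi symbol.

0

Reciprocity: 33 ≡ 1 and 55 ≡ 3 (mod 4), so (33/55) = +(55/33).
Reduce top mod 33: now compute (22/33).
Pull out 2: since 33 ≡ 1 (mod 8), (2/33) = +1.
Reciprocity: 11 ≡ 3 and 33 ≡ 1 (mod 4), so (11/33) = +(33/11).
Reduce top mod 11: now compute (0/11).
Top reduces to 0: gcd > 1, so the symbol is 0.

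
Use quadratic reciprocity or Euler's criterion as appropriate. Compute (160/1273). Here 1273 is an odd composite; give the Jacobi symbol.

Pull out 2^5: since 1273 ≡ 1 (mod 8), (2/1273) = +1, so (2/1273)^5 = +1.
Reciprocity: 5 ≡ 1 and 1273 ≡ 1 (mod 4), so (5/1273) = +(1273/5).
Reduce top mod 5: now compute (3/5).
Reciprocity: 3 ≡ 3 and 5 ≡ 1 (mod 4), so (3/5) = +(5/3).
Reduce top mod 3: now compute (2/3).
Pull out 2: since 3 ≡ 3 (mod 8), (2/3) = -1.
Reached (1/3) = 1. Collecting the sign flips along the way, the symbol is -1.

-1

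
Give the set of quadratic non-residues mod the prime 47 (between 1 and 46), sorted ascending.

Square k = 1,…,23 (k and 47−k give the same square):
1²=1, 2²=4, 3²=9, 4²=16, 5²=25, 6²=36, 7²≡2, 8²≡17, 9²≡34, 10²≡6, 11²≡27, 12²≡3, 13²≡28, 14²≡8, 15²≡37, 16²≡21, 17²≡7, 18²≡42, 19²≡32, 20²≡24, 21²≡18, 22²≡14, 23²≡12 (mod 47).
The residues are {1, 2, 3, 4, 6, 7, 8, 9, 12, 14, 16, 17, 18, 21, 24, 25, 27, 28, 32, 34, 36, 37, 42}; the non-residues are the remaining 23 nonzero classes.

5,10,11,13,15,19,20,22,23,26,29,30,31,33,35,38,39,40,41,43,44,45,46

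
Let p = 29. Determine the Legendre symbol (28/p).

1

Euler's criterion: (28/29) ≡ 28^14 (mod 29).
28^2 ≡ 1 (mod 29)
28^4 ≡ 1 (mod 29)
28^8 ≡ 1 (mod 29)
28^14 = 28^(8+4+2) ≡ 1 (mod 29).
Result is 1, so (28/29) = 1.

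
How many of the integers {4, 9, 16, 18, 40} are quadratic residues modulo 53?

4

(4/53) = +1 → QR.
(9/53) = +1 → QR.
(16/53) = +1 → QR.
(18/53) = -1 → non-residue.
(40/53) = +1 → QR.
Total quadratic residues among the 5: 4.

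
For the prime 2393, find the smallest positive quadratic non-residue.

3

(2/2393) = +1, so 2 is a residue.
(3/2393) = −1, so 3 is the smallest positive non-residue mod 2393.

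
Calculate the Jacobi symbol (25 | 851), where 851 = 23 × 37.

Reciprocity: 25 ≡ 1 and 851 ≡ 3 (mod 4), so (25/851) = +(851/25).
Reduce top mod 25: now compute (1/25).
Reached (1/25) = 1. Collecting the sign flips along the way, the symbol is +1.

1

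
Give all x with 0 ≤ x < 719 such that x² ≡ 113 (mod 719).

188, 531

Since 719 ≡ 3 (mod 4), a square root of 113 is 113^((719+1)/4) = 113^180 mod 719.
Repeated squaring: 113^2≡546, 113^4≡450, 113^8≡461, 113^16≡416, 113^32≡496, 113^64≡118, 113^128≡263 (mod 719).
113^180 = 113^(128+32+16+4) ≡ 531 (mod 719).
Check: 531² = 281961 ≡ 113 (mod 719). The two roots are 188 and 531.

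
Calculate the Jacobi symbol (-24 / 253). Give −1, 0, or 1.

-1

First reduce: -24 ≡ 229 (mod 253).
Reciprocity: 229 ≡ 1 and 253 ≡ 1 (mod 4), so (229/253) = +(253/229).
Reduce top mod 229: now compute (24/229).
Pull out 2^3: since 229 ≡ 5 (mod 8), (2/229) = -1, so (2/229)^3 = -1.
Reciprocity: 3 ≡ 3 and 229 ≡ 1 (mod 4), so (3/229) = +(229/3).
Reduce top mod 3: now compute (1/3).
Reached (1/3) = 1. Collecting the sign flips along the way, the symbol is -1.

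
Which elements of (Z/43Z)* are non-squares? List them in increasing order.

2 3 5 7 8 12 18 19 20 22 26 27 28 29 30 32 33 34 37 39 42

Square k = 1,…,21 (k and 43−k give the same square):
1²=1, 2²=4, 3²=9, 4²=16, 5²=25, 6²=36, 7²≡6, 8²≡21, 9²≡38, 10²≡14, 11²≡35, 12²≡15, 13²≡40, 14²≡24, 15²≡10, 16²≡41, 17²≡31, 18²≡23, 19²≡17, 20²≡13, 21²≡11 (mod 43).
The residues are {1, 4, 6, 9, 10, 11, 13, 14, 15, 16, 17, 21, 23, 24, 25, 31, 35, 36, 38, 40, 41}; the non-residues are the remaining 21 nonzero classes.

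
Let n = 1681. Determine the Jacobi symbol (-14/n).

First reduce: -14 ≡ 1667 (mod 1681).
Reciprocity: 1667 ≡ 3 and 1681 ≡ 1 (mod 4), so (1667/1681) = +(1681/1667).
Reduce top mod 1667: now compute (14/1667).
Pull out 2: since 1667 ≡ 3 (mod 8), (2/1667) = -1.
Reciprocity: 7 ≡ 3 and 1667 ≡ 3 (mod 4), so (7/1667) = −(1667/7).
Reduce top mod 7: now compute (1/7).
Reached (1/7) = 1. Collecting the sign flips along the way, the symbol is +1.

1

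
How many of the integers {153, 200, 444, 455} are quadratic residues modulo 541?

(153/541) = -1 → non-residue.
(200/541) = -1 → non-residue.
(444/541) = -1 → non-residue.
(455/541) = -1 → non-residue.
Total quadratic residues among the 4: 0.

0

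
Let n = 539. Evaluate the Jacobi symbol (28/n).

Pull out 2^2: since 539 ≡ 3 (mod 8), (2/539) = -1, so (2/539)^2 = +1.
Reciprocity: 7 ≡ 3 and 539 ≡ 3 (mod 4), so (7/539) = −(539/7).
Reduce top mod 7: now compute (0/7).
Top reduces to 0: gcd > 1, so the symbol is 0.

0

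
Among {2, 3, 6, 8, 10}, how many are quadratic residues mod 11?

(2/11) = -1 → non-residue.
(3/11) = +1 → QR.
(6/11) = -1 → non-residue.
(8/11) = -1 → non-residue.
(10/11) = -1 → non-residue.
Total quadratic residues among the 5: 1.

1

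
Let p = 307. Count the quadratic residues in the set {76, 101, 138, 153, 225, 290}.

4

(76/307) = +1 → QR.
(101/307) = +1 → QR.
(138/307) = -1 → non-residue.
(153/307) = +1 → QR.
(225/307) = +1 → QR.
(290/307) = -1 → non-residue.
Total quadratic residues among the 6: 4.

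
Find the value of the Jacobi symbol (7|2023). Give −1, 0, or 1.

0

Reciprocity: 7 ≡ 3 and 2023 ≡ 3 (mod 4), so (7/2023) = −(2023/7).
Reduce top mod 7: now compute (0/7).
Top reduces to 0: gcd > 1, so the symbol is 0.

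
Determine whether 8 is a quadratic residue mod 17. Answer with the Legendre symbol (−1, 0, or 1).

Pull out 2^3: since 17 ≡ 1 (mod 8), (2/17) = +1, so (2/17)^3 = +1.
Reached (1/17) = 1. Collecting the sign flips along the way, the symbol is +1.

1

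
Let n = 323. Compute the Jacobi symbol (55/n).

1

Reciprocity: 55 ≡ 3 and 323 ≡ 3 (mod 4), so (55/323) = −(323/55).
Reduce top mod 55: now compute (48/55).
Pull out 2^4: since 55 ≡ 7 (mod 8), (2/55) = +1, so (2/55)^4 = +1.
Reciprocity: 3 ≡ 3 and 55 ≡ 3 (mod 4), so (3/55) = −(55/3).
Reduce top mod 3: now compute (1/3).
Reached (1/3) = 1. Collecting the sign flips along the way, the symbol is +1.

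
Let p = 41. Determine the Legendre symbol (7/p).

-1

Euler's criterion: (7/41) ≡ 7^20 (mod 41).
7^2 ≡ 8 (mod 41)
7^4 ≡ 23 (mod 41)
7^8 ≡ 37 (mod 41)
7^16 ≡ 16 (mod 41)
7^20 = 7^(16+4) ≡ 40 (mod 41).
Result is 40 ≡ −1, so (7/41) = −1.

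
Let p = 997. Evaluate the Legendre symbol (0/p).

0

Top reduces to 0: gcd > 1, so the symbol is 0.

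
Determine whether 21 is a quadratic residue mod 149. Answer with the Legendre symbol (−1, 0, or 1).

-1

Reciprocity: 21 ≡ 1 and 149 ≡ 1 (mod 4), so (21/149) = +(149/21).
Reduce top mod 21: now compute (2/21).
Pull out 2: since 21 ≡ 5 (mod 8), (2/21) = -1.
Reached (1/21) = 1. Collecting the sign flips along the way, the symbol is -1.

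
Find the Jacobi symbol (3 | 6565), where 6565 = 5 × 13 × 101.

1

Reciprocity: 3 ≡ 3 and 6565 ≡ 1 (mod 4), so (3/6565) = +(6565/3).
Reduce top mod 3: now compute (1/3).
Reached (1/3) = 1. Collecting the sign flips along the way, the symbol is +1.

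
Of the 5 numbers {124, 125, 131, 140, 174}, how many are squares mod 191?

(124/191) = -1 → non-residue.
(125/191) = +1 → QR.
(131/191) = -1 → non-residue.
(140/191) = -1 → non-residue.
(174/191) = -1 → non-residue.
Total quadratic residues among the 5: 1.

1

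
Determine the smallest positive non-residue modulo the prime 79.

3

(2/79) = +1, so 2 is a residue.
(3/79) = −1, so 3 is the smallest positive non-residue mod 79.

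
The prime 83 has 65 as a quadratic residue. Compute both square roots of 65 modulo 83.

27, 56

Since 83 ≡ 3 (mod 4), a square root of 65 is 65^((83+1)/4) = 65^21 mod 83.
Repeated squaring: 65^2≡75, 65^4≡64, 65^8≡29, 65^16≡11 (mod 83).
65^21 = 65^(16+4+1) ≡ 27 (mod 83).
Check: 27² = 729 ≡ 65 (mod 83). The two roots are 27 and 56.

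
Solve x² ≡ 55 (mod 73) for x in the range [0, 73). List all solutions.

36, 37

73 ≡ 1 (mod 4), so we find a root by search.
Trying successive values, 36² = 1296 ≡ 55 (mod 73). The other root is 73 − 36 = 37.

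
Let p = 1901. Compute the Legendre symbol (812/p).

1

Pull out 2^2: since 1901 ≡ 5 (mod 8), (2/1901) = -1, so (2/1901)^2 = +1.
Reciprocity: 203 ≡ 3 and 1901 ≡ 1 (mod 4), so (203/1901) = +(1901/203).
Reduce top mod 203: now compute (74/203).
Pull out 2: since 203 ≡ 3 (mod 8), (2/203) = -1.
Reciprocity: 37 ≡ 1 and 203 ≡ 3 (mod 4), so (37/203) = +(203/37).
Reduce top mod 37: now compute (18/37).
Pull out 2: since 37 ≡ 5 (mod 8), (2/37) = -1.
Reciprocity: 9 ≡ 1 and 37 ≡ 1 (mod 4), so (9/37) = +(37/9).
Reduce top mod 9: now compute (1/9).
Reached (1/9) = 1. Collecting the sign flips along the way, the symbol is +1.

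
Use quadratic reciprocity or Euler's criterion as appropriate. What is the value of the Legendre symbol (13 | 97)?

-1

Reciprocity: 13 ≡ 1 and 97 ≡ 1 (mod 4), so (13/97) = +(97/13).
Reduce top mod 13: now compute (6/13).
Pull out 2: since 13 ≡ 5 (mod 8), (2/13) = -1.
Reciprocity: 3 ≡ 3 and 13 ≡ 1 (mod 4), so (3/13) = +(13/3).
Reduce top mod 3: now compute (1/3).
Reached (1/3) = 1. Collecting the sign flips along the way, the symbol is -1.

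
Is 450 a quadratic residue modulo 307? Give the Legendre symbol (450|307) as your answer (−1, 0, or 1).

First reduce: 450 ≡ 143 (mod 307).
Reciprocity: 143 ≡ 3 and 307 ≡ 3 (mod 4), so (143/307) = −(307/143).
Reduce top mod 143: now compute (21/143).
Reciprocity: 21 ≡ 1 and 143 ≡ 3 (mod 4), so (21/143) = +(143/21).
Reduce top mod 21: now compute (17/21).
Reciprocity: 17 ≡ 1 and 21 ≡ 1 (mod 4), so (17/21) = +(21/17).
Reduce top mod 17: now compute (4/17).
Pull out 2^2: since 17 ≡ 1 (mod 8), (2/17) = +1, so (2/17)^2 = +1.
Reached (1/17) = 1. Collecting the sign flips along the way, the symbol is -1.

-1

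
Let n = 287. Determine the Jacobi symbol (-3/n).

-1

First reduce: -3 ≡ 284 (mod 287).
Pull out 2^2: since 287 ≡ 7 (mod 8), (2/287) = +1, so (2/287)^2 = +1.
Reciprocity: 71 ≡ 3 and 287 ≡ 3 (mod 4), so (71/287) = −(287/71).
Reduce top mod 71: now compute (3/71).
Reciprocity: 3 ≡ 3 and 71 ≡ 3 (mod 4), so (3/71) = −(71/3).
Reduce top mod 3: now compute (2/3).
Pull out 2: since 3 ≡ 3 (mod 8), (2/3) = -1.
Reached (1/3) = 1. Collecting the sign flips along the way, the symbol is -1.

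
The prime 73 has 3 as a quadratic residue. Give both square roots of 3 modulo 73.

73 ≡ 1 (mod 4), so we find a root by search.
Trying successive values, 21² = 441 ≡ 3 (mod 73). The other root is 73 − 21 = 52.

21, 52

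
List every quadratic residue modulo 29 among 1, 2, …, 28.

Square k = 1,…,14 (k and 29−k give the same square):
1²=1, 2²=4, 3²=9, 4²=16, 5²=25, 6²≡7, 7²≡20, 8²≡6, 9²≡23, 10²≡13, 11²≡5, 12²≡28, 13²≡24, 14²≡22 (mod 29).
So the quadratic residues mod 29 are {1, 4, 5, 6, 7, 9, 13, 16, 20, 22, 23, 24, 25, 28}.

1 4 5 6 7 9 13 16 20 22 23 24 25 28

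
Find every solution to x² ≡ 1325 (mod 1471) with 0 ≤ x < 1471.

257, 1214

Since 1471 ≡ 3 (mod 4), a square root of 1325 is 1325^((1471+1)/4) = 1325^368 mod 1471.
Repeated squaring: 1325^2≡722, 1325^4≡550, 1325^8≡945, 1325^16≡128, 1325^32≡203, 1325^64≡21, 1325^128≡441, 1325^256≡309 (mod 1471).
1325^368 = 1325^(256+64+32+16) ≡ 1214 (mod 1471).
Check: 1214² = 1473796 ≡ 1325 (mod 1471). The two roots are 257 and 1214.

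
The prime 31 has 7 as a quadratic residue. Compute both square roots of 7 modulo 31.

10, 21

Since 31 ≡ 3 (mod 4), a square root of 7 is 7^((31+1)/4) = 7^8 mod 31.
Repeated squaring: 7^2≡18, 7^4≡14, 7^8≡10 (mod 31).
7^8 = 7^(8) ≡ 10 (mod 31).
Check: 10² = 100 ≡ 7 (mod 31). The two roots are 10 and 21.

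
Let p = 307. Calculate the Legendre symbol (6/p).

1

Pull out 2: since 307 ≡ 3 (mod 8), (2/307) = -1.
Reciprocity: 3 ≡ 3 and 307 ≡ 3 (mod 4), so (3/307) = −(307/3).
Reduce top mod 3: now compute (1/3).
Reached (1/3) = 1. Collecting the sign flips along the way, the symbol is +1.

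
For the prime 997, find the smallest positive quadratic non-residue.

2

(2/997) = −1, so 2 is the smallest positive non-residue mod 997.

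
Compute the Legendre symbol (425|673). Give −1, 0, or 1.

Euler's criterion: (425/673) ≡ 425^336 (mod 673).
425^2 ≡ 261 (mod 673)
425^4 ≡ 148 (mod 673)
425^8 ≡ 368 (mod 673)
425^16 ≡ 151 (mod 673)
425^32 ≡ 592 (mod 673)
425^64 ≡ 504 (mod 673)
425^128 ≡ 295 (mod 673)
425^256 ≡ 208 (mod 673)
425^336 = 425^(256+64+16) ≡ 672 (mod 673).
Result is 672 ≡ −1, so (425/673) = −1.

-1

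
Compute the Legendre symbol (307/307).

First reduce: 307 ≡ 0 (mod 307).
Top reduces to 0: gcd > 1, so the symbol is 0.

0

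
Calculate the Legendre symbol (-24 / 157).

-1

Euler's criterion: (-24/157) ≡ 133^78 (mod 157).
133^2 ≡ 105 (mod 157)
133^4 ≡ 35 (mod 157)
133^8 ≡ 126 (mod 157)
133^16 ≡ 19 (mod 157)
133^32 ≡ 47 (mod 157)
133^64 ≡ 11 (mod 157)
133^78 = 133^(64+8+4+2) ≡ 156 (mod 157).
Result is 156 ≡ −1, so (-24/157) = −1.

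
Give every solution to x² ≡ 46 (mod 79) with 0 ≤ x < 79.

Since 79 ≡ 3 (mod 4), a square root of 46 is 46^((79+1)/4) = 46^20 mod 79.
Repeated squaring: 46^2≡62, 46^4≡52, 46^8≡18, 46^16≡8 (mod 79).
46^20 = 46^(16+4) ≡ 21 (mod 79).
Check: 21² = 441 ≡ 46 (mod 79). The two roots are 21 and 58.

21, 58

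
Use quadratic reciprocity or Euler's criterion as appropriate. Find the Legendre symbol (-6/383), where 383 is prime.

-1

First reduce: -6 ≡ 377 (mod 383).
Reciprocity: 377 ≡ 1 and 383 ≡ 3 (mod 4), so (377/383) = +(383/377).
Reduce top mod 377: now compute (6/377).
Pull out 2: since 377 ≡ 1 (mod 8), (2/377) = +1.
Reciprocity: 3 ≡ 3 and 377 ≡ 1 (mod 4), so (3/377) = +(377/3).
Reduce top mod 3: now compute (2/3).
Pull out 2: since 3 ≡ 3 (mod 8), (2/3) = -1.
Reached (1/3) = 1. Collecting the sign flips along the way, the symbol is -1.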